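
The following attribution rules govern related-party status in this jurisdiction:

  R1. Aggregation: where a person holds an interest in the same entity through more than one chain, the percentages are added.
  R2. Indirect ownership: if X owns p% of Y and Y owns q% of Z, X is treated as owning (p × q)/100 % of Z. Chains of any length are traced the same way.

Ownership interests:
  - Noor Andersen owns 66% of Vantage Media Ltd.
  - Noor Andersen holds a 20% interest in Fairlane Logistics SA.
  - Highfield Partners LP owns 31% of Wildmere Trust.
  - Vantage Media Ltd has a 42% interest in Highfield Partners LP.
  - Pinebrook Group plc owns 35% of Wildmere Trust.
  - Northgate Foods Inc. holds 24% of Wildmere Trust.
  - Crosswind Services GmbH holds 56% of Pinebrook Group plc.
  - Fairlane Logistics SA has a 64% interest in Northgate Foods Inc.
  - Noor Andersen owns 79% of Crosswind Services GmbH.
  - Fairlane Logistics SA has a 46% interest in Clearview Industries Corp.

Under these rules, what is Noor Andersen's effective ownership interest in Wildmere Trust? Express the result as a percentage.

27.1492%

Chain via Crosswind Services GmbH → Pinebrook Group plc (R2): 79% × 56% × 35% = 15.484% of Wildmere Trust.
Chain via Fairlane Logistics SA → Northgate Foods Inc. (R2): 20% × 64% × 24% = 3.072% of Wildmere Trust.
Chain via Vantage Media Ltd → Highfield Partners LP (R2): 66% × 42% × 31% = 8.5932% of Wildmere Trust.
Aggregating (R1): 15.484% + 3.072% + 8.5932% = 27.1492%.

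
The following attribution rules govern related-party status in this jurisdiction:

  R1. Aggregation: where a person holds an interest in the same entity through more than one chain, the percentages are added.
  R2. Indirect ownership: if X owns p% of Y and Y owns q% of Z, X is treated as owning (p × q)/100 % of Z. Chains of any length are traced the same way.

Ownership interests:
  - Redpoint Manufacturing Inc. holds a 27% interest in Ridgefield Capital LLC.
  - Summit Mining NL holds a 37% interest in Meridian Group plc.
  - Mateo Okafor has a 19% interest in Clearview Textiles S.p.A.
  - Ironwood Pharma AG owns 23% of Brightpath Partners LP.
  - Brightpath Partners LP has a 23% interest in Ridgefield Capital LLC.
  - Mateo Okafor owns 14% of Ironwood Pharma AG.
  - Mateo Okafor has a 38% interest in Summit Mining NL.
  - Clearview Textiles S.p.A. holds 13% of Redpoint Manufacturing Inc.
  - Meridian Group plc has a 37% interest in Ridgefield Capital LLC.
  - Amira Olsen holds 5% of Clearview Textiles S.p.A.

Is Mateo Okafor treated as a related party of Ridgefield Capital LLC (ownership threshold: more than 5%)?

Yes

Chain via Ironwood Pharma AG → Brightpath Partners LP (R2): 14% × 23% × 23% = 0.7406% of Ridgefield Capital LLC.
Chain via Summit Mining NL → Meridian Group plc (R2): 38% × 37% × 37% = 5.2022% of Ridgefield Capital LLC.
Chain via Clearview Textiles S.p.A. → Redpoint Manufacturing Inc. (R2): 19% × 13% × 27% = 0.6669% of Ridgefield Capital LLC.
Aggregating (R1): 0.7406% + 5.2022% + 0.6669% = 6.6097%.
6.6097% exceeds the 5% threshold, so Mateo is a related party to Ridgefield Capital LLC.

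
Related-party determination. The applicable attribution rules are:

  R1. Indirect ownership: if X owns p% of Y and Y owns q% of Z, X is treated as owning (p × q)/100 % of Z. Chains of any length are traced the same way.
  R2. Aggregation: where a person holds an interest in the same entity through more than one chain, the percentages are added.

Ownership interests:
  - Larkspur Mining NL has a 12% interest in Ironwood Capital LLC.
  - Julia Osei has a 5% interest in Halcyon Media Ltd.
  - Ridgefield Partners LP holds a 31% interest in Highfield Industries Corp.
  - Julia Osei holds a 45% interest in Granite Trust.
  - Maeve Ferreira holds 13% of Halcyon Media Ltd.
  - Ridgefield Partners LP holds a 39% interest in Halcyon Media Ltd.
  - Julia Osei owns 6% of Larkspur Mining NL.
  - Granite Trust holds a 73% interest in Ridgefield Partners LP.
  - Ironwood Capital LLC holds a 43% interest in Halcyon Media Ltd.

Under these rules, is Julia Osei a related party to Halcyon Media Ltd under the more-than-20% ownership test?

Chain via Larkspur Mining NL → Ironwood Capital LLC (R1): 6% × 12% × 43% = 0.3096% of Halcyon Media Ltd.
Chain via Granite Trust → Ridgefield Partners LP (R1): 45% × 73% × 39% = 12.8115% of Halcyon Media Ltd.
Direct interest in Halcyon Media Ltd: 5%.
Aggregating (R2): 0.3096% + 12.8115% + 5% = 18.1211%.
18.1211% does not exceed the 20% threshold, so Julia is not a related party to Halcyon Media Ltd.

No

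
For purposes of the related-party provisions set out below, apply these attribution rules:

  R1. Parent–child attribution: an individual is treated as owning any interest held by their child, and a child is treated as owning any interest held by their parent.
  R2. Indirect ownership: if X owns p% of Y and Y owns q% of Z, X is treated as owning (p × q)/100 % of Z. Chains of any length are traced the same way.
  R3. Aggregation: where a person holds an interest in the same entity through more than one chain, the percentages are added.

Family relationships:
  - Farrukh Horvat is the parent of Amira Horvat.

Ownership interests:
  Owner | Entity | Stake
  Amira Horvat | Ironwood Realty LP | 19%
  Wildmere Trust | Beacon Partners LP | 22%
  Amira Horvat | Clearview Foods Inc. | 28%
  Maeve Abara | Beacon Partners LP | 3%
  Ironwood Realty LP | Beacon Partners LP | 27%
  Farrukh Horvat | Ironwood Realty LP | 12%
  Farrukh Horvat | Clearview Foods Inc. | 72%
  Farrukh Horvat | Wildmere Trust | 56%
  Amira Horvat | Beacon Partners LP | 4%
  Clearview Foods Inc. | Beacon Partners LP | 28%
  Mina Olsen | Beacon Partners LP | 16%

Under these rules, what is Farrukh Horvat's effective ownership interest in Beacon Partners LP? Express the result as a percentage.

52.69%

By parent–child attribution (R1), Farrukh Horvat is treated as also owning Amira Horvat's interest in Ironwood Realty LP, giving 12% + 19% = 31%.
By parent–child attribution (R1), Farrukh Horvat is treated as also owning Amira Horvat's interest in Clearview Foods Inc, giving 72% + 28% = 100%.
By parent–child attribution (R1), Farrukh Horvat is treated as owning Amira Horvat's 4% interest in Beacon Partners LP.
Chain via Wildmere Trust (R2): 56% × 22% = 12.32% of Beacon Partners LP.
Chain via Ironwood Realty LP (R2): 31% × 27% = 8.37% of Beacon Partners LP.
Chain via Clearview Foods Inc. (R2): 100% × 28% = 28% of Beacon Partners LP.
Direct interest in Beacon Partners LP: 4%.
Aggregating (R3): 12.32% + 8.37% + 28% + 4% = 52.69%.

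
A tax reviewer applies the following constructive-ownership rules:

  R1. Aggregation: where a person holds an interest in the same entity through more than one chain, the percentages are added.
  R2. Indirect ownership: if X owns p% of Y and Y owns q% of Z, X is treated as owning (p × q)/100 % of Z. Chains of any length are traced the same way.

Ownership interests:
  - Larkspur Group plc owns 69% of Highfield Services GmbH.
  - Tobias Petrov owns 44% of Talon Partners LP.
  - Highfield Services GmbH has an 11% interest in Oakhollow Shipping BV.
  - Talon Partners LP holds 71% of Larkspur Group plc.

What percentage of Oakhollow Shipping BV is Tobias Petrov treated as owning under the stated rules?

Chain via Talon Partners LP → Larkspur Group plc → Highfield Services GmbH (R2): 44% × 71% × 69% × 11% = 2.371116% of Oakhollow Shipping BV.

2.371116%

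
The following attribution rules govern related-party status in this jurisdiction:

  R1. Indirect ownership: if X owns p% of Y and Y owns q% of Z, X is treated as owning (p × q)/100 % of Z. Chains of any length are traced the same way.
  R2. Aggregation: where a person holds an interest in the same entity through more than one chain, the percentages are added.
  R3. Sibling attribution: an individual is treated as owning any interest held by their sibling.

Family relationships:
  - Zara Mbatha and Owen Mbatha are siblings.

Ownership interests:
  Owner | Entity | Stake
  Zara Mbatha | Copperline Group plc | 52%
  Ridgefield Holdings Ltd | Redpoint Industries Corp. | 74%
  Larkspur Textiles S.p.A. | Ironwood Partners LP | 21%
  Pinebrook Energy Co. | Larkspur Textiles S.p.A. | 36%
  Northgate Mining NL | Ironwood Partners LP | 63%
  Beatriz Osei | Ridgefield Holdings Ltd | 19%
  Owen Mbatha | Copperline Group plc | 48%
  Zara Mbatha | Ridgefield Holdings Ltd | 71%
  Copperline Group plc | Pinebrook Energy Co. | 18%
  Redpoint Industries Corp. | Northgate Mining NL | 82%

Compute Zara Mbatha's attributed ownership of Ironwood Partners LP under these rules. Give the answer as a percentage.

28.502964%

By sibling attribution (R3), Zara Mbatha is treated as also owning Owen Mbatha's interest in Copperline Group plc, giving 52% + 48% = 100%.
Chain via Copperline Group plc → Pinebrook Energy Co. → Larkspur Textiles S.p.A. (R1): 100% × 18% × 36% × 21% = 1.3608% of Ironwood Partners LP.
Chain via Ridgefield Holdings Ltd → Redpoint Industries Corp. → Northgate Mining NL (R1): 71% × 74% × 82% × 63% = 27.142164% of Ironwood Partners LP.
Aggregating (R2): 1.3608% + 27.142164% = 28.502964%.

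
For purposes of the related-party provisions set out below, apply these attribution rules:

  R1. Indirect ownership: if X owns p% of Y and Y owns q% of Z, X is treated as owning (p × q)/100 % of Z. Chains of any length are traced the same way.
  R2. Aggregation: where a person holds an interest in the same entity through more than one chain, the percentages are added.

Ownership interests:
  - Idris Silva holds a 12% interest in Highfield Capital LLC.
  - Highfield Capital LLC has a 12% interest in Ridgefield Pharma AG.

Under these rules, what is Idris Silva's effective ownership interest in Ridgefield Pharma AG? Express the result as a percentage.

1.44%

Chain via Highfield Capital LLC (R1): 12% × 12% = 1.44% of Ridgefield Pharma AG.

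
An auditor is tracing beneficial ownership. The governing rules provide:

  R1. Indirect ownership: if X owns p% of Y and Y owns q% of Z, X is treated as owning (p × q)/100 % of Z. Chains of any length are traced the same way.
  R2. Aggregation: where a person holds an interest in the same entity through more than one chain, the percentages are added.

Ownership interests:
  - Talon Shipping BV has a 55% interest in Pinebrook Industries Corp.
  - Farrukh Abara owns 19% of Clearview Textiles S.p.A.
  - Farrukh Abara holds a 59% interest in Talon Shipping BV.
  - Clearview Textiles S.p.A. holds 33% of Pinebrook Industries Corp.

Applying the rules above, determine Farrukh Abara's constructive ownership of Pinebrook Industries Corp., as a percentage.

38.72%

Chain via Talon Shipping BV (R1): 59% × 55% = 32.45% of Pinebrook Industries Corp.
Chain via Clearview Textiles S.p.A. (R1): 19% × 33% = 6.27% of Pinebrook Industries Corp.
Aggregating (R2): 32.45% + 6.27% = 38.72%.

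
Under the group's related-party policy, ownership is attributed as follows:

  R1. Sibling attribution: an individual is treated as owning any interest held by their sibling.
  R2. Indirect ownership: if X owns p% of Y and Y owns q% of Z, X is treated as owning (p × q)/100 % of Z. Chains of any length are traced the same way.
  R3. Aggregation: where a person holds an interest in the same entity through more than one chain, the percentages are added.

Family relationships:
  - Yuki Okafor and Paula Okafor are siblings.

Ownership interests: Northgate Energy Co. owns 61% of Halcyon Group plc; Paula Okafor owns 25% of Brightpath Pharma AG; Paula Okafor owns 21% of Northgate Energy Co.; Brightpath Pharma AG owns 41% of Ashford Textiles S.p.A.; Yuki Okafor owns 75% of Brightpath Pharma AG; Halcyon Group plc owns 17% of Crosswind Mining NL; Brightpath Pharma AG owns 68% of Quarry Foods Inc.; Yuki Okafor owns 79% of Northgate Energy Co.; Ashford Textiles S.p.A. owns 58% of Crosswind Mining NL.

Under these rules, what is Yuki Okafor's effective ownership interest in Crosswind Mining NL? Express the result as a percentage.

34.15%

By sibling attribution (R1), Yuki Okafor is treated as also owning Paula Okafor's interest in Brightpath Pharma AG, giving 75% + 25% = 100%.
By sibling attribution (R1), Yuki Okafor is treated as also owning Paula Okafor's interest in Northgate Energy Co, giving 79% + 21% = 100%.
Chain via Brightpath Pharma AG → Ashford Textiles S.p.A. (R2): 100% × 41% × 58% = 23.78% of Crosswind Mining NL.
Chain via Northgate Energy Co. → Halcyon Group plc (R2): 100% × 61% × 17% = 10.37% of Crosswind Mining NL.
Aggregating (R3): 23.78% + 10.37% = 34.15%.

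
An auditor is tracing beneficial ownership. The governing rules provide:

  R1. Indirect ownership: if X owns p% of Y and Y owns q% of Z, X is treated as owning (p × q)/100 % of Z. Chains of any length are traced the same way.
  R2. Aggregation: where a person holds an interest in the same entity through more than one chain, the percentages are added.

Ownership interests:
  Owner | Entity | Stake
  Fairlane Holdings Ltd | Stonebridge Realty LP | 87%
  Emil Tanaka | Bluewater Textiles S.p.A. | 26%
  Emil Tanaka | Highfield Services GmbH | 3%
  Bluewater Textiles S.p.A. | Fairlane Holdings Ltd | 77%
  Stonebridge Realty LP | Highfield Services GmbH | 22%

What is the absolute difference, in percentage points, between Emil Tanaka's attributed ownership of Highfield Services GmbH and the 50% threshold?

43.168172

Chain via Bluewater Textiles S.p.A. → Fairlane Holdings Ltd → Stonebridge Realty LP (R1): 26% × 77% × 87% × 22% = 3.831828% of Highfield Services GmbH.
Direct interest in Highfield Services GmbH: 3%.
Aggregating (R2): 3.831828% + 3% = 6.831828%.
6.831828% falls short of the 50% threshold by 43.168172 percentage points.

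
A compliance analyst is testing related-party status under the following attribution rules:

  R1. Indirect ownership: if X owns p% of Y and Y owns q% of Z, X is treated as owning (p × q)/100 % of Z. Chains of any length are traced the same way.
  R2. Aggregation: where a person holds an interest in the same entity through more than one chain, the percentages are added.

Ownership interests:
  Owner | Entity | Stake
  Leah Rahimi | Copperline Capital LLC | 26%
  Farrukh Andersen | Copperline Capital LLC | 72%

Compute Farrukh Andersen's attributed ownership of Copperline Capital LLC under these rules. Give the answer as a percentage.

72%

Direct interest in Copperline Capital LLC: 72%.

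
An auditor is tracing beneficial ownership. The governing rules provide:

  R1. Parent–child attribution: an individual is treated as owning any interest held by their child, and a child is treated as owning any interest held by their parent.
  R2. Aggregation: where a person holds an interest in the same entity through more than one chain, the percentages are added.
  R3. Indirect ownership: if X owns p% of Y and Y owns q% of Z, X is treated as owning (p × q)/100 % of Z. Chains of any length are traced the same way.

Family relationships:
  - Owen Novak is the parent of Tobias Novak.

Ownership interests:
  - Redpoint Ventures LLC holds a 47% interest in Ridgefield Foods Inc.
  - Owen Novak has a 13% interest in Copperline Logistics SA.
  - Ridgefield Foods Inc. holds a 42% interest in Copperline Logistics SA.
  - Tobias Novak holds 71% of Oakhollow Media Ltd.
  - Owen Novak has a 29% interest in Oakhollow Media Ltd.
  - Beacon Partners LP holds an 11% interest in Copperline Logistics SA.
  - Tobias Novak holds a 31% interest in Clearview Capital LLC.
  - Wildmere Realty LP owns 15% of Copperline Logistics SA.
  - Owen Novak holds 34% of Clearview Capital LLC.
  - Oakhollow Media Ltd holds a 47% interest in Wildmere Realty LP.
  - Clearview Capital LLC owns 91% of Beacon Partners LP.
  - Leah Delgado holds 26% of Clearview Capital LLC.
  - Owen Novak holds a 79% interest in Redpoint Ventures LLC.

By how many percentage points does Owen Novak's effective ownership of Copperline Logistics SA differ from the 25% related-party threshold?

By parent–child attribution (R1), Owen Novak is treated as also owning Tobias Novak's interest in Clearview Capital LLC, giving 34% + 31% = 65%.
By parent–child attribution (R1), Owen Novak is treated as also owning Tobias Novak's interest in Oakhollow Media Ltd, giving 29% + 71% = 100%.
Chain via Clearview Capital LLC → Beacon Partners LP (R3): 65% × 91% × 11% = 6.5065% of Copperline Logistics SA.
Chain via Redpoint Ventures LLC → Ridgefield Foods Inc. (R3): 79% × 47% × 42% = 15.5946% of Copperline Logistics SA.
Chain via Oakhollow Media Ltd → Wildmere Realty LP (R3): 100% × 47% × 15% = 7.05% of Copperline Logistics SA.
Direct interest in Copperline Logistics SA: 13%.
Aggregating (R2): 6.5065% + 15.5946% + 7.05% + 13% = 42.1511%.
42.1511% exceeds the 25% threshold by 17.1511 percentage points.

17.1511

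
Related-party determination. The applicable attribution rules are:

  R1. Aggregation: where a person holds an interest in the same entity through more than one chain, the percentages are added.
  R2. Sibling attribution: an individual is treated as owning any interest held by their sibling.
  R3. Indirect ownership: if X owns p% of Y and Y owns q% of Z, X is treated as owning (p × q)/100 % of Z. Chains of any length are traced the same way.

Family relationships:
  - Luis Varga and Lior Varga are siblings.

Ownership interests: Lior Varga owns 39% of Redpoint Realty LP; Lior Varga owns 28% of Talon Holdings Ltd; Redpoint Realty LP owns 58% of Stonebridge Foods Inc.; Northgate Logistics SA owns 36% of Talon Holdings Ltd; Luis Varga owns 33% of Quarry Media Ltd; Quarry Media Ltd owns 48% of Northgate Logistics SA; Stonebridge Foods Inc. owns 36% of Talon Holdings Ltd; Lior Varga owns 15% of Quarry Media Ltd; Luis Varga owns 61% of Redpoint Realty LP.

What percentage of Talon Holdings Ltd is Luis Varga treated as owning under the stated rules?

By sibling attribution (R2), Luis Varga is treated as also owning Lior Varga's interest in Redpoint Realty LP, giving 61% + 39% = 100%.
By sibling attribution (R2), Luis Varga is treated as also owning Lior Varga's interest in Quarry Media Ltd, giving 33% + 15% = 48%.
By sibling attribution (R2), Luis Varga is treated as owning Lior Varga's 28% interest in Talon Holdings Ltd.
Chain via Redpoint Realty LP → Stonebridge Foods Inc. (R3): 100% × 58% × 36% = 20.88% of Talon Holdings Ltd.
Chain via Quarry Media Ltd → Northgate Logistics SA (R3): 48% × 48% × 36% = 8.2944% of Talon Holdings Ltd.
Direct interest in Talon Holdings Ltd: 28%.
Aggregating (R1): 20.88% + 8.2944% + 28% = 57.1744%.

57.1744%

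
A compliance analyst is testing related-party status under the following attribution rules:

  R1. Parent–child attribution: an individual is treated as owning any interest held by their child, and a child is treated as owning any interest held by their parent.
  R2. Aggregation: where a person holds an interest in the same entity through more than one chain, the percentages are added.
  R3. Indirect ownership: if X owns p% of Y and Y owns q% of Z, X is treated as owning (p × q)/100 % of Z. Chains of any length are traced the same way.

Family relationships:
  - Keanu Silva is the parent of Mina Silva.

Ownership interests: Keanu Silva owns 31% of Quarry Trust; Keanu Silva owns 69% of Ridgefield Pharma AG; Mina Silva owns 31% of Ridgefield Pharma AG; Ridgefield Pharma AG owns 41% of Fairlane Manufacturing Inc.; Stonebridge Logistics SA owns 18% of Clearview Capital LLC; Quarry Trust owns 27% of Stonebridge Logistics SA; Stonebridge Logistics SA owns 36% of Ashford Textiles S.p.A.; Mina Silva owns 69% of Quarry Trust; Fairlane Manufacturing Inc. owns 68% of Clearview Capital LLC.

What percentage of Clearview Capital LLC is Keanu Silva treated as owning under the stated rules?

32.74%

By parent–child attribution (R1), Keanu Silva is treated as also owning Mina Silva's interest in Quarry Trust, giving 31% + 69% = 100%.
By parent–child attribution (R1), Keanu Silva is treated as also owning Mina Silva's interest in Ridgefield Pharma AG, giving 69% + 31% = 100%.
Chain via Quarry Trust → Stonebridge Logistics SA (R3): 100% × 27% × 18% = 4.86% of Clearview Capital LLC.
Chain via Ridgefield Pharma AG → Fairlane Manufacturing Inc. (R3): 100% × 41% × 68% = 27.88% of Clearview Capital LLC.
Aggregating (R2): 4.86% + 27.88% = 32.74%.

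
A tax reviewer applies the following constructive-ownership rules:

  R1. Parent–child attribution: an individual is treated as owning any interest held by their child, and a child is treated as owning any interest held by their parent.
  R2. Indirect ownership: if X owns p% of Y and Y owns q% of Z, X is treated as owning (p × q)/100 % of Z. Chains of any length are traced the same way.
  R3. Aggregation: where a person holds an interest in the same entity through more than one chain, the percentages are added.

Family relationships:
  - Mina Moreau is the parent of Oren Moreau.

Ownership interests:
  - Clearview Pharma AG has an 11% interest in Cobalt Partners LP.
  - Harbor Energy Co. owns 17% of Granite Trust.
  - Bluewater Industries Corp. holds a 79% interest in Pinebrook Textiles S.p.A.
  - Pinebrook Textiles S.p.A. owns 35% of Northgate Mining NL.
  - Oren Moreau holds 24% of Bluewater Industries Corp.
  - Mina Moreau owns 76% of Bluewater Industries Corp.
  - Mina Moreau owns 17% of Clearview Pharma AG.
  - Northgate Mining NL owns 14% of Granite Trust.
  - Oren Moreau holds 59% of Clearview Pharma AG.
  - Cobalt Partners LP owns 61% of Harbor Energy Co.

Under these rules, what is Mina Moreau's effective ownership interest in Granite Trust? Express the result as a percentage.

4.737932%

By parent–child attribution (R1), Mina Moreau is treated as also owning Oren Moreau's interest in Bluewater Industries Corp, giving 76% + 24% = 100%.
By parent–child attribution (R1), Mina Moreau is treated as also owning Oren Moreau's interest in Clearview Pharma AG, giving 17% + 59% = 76%.
Chain via Bluewater Industries Corp. → Pinebrook Textiles S.p.A. → Northgate Mining NL (R2): 100% × 79% × 35% × 14% = 3.871% of Granite Trust.
Chain via Clearview Pharma AG → Cobalt Partners LP → Harbor Energy Co. (R2): 76% × 11% × 61% × 17% = 0.866932% of Granite Trust.
Aggregating (R3): 3.871% + 0.866932% = 4.737932%.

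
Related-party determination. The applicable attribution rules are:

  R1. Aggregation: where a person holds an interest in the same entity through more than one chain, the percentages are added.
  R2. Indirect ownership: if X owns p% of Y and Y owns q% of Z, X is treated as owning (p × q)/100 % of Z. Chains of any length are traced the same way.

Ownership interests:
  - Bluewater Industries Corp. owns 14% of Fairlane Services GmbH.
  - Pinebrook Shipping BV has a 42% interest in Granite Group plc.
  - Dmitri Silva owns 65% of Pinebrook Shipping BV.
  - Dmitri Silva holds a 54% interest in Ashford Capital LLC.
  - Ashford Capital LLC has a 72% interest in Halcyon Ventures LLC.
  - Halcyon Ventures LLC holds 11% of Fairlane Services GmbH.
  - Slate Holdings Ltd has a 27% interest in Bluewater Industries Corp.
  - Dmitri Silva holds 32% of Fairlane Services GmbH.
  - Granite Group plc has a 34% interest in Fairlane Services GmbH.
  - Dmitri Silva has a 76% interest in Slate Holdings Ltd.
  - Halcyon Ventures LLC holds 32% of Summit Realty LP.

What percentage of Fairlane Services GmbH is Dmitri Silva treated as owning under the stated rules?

Chain via Ashford Capital LLC → Halcyon Ventures LLC (R2): 54% × 72% × 11% = 4.2768% of Fairlane Services GmbH.
Chain via Pinebrook Shipping BV → Granite Group plc (R2): 65% × 42% × 34% = 9.282% of Fairlane Services GmbH.
Chain via Slate Holdings Ltd → Bluewater Industries Corp. (R2): 76% × 27% × 14% = 2.8728% of Fairlane Services GmbH.
Direct interest in Fairlane Services GmbH: 32%.
Aggregating (R1): 4.2768% + 9.282% + 2.8728% + 32% = 48.4316%.

48.4316%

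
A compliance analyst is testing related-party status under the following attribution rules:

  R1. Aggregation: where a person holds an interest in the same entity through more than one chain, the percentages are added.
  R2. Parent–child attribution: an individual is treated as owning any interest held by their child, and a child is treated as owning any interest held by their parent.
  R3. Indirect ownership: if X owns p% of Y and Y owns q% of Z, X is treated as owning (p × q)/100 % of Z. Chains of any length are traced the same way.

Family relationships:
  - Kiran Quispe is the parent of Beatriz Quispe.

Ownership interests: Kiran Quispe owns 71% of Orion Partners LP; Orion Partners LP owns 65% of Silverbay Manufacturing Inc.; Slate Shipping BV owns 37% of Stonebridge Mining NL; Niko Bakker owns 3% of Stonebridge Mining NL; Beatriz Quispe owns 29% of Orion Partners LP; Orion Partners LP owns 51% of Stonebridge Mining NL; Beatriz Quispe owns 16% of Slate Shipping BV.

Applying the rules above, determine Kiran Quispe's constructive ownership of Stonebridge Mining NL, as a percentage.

56.92%

By parent–child attribution (R2), Kiran Quispe is treated as also owning Beatriz Quispe's interest in Orion Partners LP, giving 71% + 29% = 100%.
By parent–child attribution (R2), Kiran Quispe is treated as owning Beatriz Quispe's 16% interest in Slate Shipping BV.
Chain via Orion Partners LP (R3): 100% × 51% = 51% of Stonebridge Mining NL.
Chain via Slate Shipping BV (R3): 16% × 37% = 5.92% of Stonebridge Mining NL.
Aggregating (R1): 51% + 5.92% = 56.92%.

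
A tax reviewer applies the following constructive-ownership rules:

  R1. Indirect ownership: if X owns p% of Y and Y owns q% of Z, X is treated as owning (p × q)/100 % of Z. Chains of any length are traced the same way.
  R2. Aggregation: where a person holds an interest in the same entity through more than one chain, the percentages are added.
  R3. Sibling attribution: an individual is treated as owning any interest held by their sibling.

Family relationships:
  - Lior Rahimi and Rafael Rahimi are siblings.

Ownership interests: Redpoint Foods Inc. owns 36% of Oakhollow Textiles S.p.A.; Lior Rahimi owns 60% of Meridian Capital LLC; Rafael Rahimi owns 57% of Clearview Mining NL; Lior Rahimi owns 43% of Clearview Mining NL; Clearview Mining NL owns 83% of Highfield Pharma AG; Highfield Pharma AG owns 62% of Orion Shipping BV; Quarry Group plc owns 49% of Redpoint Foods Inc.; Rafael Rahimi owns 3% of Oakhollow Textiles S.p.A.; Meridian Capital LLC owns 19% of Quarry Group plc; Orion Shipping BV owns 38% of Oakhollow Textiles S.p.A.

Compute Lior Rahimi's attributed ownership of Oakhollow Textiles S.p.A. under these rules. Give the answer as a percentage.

24.56576%

By sibling attribution (R3), Lior Rahimi is treated as also owning Rafael Rahimi's interest in Clearview Mining NL, giving 43% + 57% = 100%.
By sibling attribution (R3), Lior Rahimi is treated as owning Rafael Rahimi's 3% interest in Oakhollow Textiles S.p.A.
Chain via Meridian Capital LLC → Quarry Group plc → Redpoint Foods Inc. (R1): 60% × 19% × 49% × 36% = 2.01096% of Oakhollow Textiles S.p.A.
Chain via Clearview Mining NL → Highfield Pharma AG → Orion Shipping BV (R1): 100% × 83% × 62% × 38% = 19.5548% of Oakhollow Textiles S.p.A.
Direct interest in Oakhollow Textiles S.p.A: 3%.
Aggregating (R2): 2.01096% + 19.5548% + 3% = 24.56576%.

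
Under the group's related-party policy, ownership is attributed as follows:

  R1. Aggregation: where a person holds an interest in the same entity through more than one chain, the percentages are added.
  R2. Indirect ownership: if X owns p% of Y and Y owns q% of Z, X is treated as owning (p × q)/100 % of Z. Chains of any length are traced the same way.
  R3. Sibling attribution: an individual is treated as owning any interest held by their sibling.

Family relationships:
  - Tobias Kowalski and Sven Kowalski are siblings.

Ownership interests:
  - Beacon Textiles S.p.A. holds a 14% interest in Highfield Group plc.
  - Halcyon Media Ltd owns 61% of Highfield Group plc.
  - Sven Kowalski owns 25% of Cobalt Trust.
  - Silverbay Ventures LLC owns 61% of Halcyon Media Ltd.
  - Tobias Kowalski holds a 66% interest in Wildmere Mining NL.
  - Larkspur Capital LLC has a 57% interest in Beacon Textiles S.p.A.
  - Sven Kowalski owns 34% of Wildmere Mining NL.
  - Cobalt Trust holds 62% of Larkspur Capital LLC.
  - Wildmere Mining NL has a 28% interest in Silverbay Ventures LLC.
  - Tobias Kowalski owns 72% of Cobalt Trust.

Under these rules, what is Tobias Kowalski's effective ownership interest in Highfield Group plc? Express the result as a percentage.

15.217972%

By sibling attribution (R3), Tobias Kowalski is treated as also owning Sven Kowalski's interest in Cobalt Trust, giving 72% + 25% = 97%.
By sibling attribution (R3), Tobias Kowalski is treated as also owning Sven Kowalski's interest in Wildmere Mining NL, giving 66% + 34% = 100%.
Chain via Cobalt Trust → Larkspur Capital LLC → Beacon Textiles S.p.A. (R2): 97% × 62% × 57% × 14% = 4.799172% of Highfield Group plc.
Chain via Wildmere Mining NL → Silverbay Ventures LLC → Halcyon Media Ltd (R2): 100% × 28% × 61% × 61% = 10.4188% of Highfield Group plc.
Aggregating (R1): 4.799172% + 10.4188% = 15.217972%.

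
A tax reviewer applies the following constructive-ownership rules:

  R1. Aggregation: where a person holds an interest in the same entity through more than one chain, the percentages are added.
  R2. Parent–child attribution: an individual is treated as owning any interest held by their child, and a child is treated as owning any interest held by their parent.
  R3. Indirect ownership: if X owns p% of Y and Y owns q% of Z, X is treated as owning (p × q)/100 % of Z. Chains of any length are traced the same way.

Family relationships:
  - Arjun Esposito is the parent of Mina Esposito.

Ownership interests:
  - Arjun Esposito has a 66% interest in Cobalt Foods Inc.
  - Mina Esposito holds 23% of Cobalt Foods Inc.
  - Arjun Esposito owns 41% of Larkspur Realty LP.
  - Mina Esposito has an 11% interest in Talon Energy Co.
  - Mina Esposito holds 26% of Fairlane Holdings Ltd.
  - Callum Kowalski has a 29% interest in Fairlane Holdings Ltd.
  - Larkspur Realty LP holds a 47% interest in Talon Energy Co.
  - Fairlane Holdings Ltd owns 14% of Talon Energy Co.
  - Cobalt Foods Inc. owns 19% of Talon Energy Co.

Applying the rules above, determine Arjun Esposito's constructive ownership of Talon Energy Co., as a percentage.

50.82%

By parent–child attribution (R2), Arjun Esposito is treated as also owning Mina Esposito's interest in Cobalt Foods Inc, giving 66% + 23% = 89%.
By parent–child attribution (R2), Arjun Esposito is treated as owning Mina Esposito's 26% interest in Fairlane Holdings Ltd.
By parent–child attribution (R2), Arjun Esposito is treated as owning Mina Esposito's 11% interest in Talon Energy Co.
Chain via Larkspur Realty LP (R3): 41% × 47% = 19.27% of Talon Energy Co.
Chain via Cobalt Foods Inc. (R3): 89% × 19% = 16.91% of Talon Energy Co.
Chain via Fairlane Holdings Ltd (R3): 26% × 14% = 3.64% of Talon Energy Co.
Direct interest in Talon Energy Co: 11%.
Aggregating (R1): 19.27% + 16.91% + 3.64% + 11% = 50.82%.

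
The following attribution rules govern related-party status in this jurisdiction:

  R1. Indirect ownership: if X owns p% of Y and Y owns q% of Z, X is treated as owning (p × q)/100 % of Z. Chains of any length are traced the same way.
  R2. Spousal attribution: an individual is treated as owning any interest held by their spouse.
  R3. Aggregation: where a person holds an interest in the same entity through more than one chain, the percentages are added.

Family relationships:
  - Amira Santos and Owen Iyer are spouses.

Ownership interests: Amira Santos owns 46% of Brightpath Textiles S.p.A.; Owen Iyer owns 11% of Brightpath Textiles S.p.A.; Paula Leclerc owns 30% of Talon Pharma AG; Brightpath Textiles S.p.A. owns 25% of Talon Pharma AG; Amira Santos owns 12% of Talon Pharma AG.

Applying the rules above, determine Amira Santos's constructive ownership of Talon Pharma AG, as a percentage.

By spousal attribution (R2), Amira Santos is treated as also owning Owen Iyer's interest in Brightpath Textiles S.p.A, giving 46% + 11% = 57%.
Chain via Brightpath Textiles S.p.A. (R1): 57% × 25% = 14.25% of Talon Pharma AG.
Direct interest in Talon Pharma AG: 12%.
Aggregating (R3): 14.25% + 12% = 26.25%.

26.25%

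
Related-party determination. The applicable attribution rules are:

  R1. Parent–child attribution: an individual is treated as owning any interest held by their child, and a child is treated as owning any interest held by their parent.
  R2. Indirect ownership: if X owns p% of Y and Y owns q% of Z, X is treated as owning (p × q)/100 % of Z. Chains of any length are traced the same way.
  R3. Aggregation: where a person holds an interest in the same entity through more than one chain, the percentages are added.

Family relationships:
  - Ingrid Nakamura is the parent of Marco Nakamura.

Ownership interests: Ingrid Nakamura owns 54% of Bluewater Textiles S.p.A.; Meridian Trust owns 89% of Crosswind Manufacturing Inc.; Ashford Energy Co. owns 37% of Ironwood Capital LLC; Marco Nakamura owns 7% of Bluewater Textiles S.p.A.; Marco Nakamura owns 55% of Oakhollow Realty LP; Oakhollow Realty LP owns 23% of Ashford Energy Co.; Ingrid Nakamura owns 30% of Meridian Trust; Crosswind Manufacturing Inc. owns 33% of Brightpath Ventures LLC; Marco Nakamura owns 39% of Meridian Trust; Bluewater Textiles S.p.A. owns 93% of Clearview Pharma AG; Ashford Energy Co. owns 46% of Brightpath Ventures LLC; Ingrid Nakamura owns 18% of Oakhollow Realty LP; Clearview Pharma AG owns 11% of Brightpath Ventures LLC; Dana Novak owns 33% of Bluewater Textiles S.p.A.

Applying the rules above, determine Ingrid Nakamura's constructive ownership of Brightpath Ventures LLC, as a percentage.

34.229%

By parent–child attribution (R1), Ingrid Nakamura is treated as also owning Marco Nakamura's interest in Meridian Trust, giving 30% + 39% = 69%.
By parent–child attribution (R1), Ingrid Nakamura is treated as also owning Marco Nakamura's interest in Oakhollow Realty LP, giving 18% + 55% = 73%.
By parent–child attribution (R1), Ingrid Nakamura is treated as also owning Marco Nakamura's interest in Bluewater Textiles S.p.A, giving 54% + 7% = 61%.
Chain via Meridian Trust → Crosswind Manufacturing Inc. (R2): 69% × 89% × 33% = 20.2653% of Brightpath Ventures LLC.
Chain via Oakhollow Realty LP → Ashford Energy Co. (R2): 73% × 23% × 46% = 7.7234% of Brightpath Ventures LLC.
Chain via Bluewater Textiles S.p.A. → Clearview Pharma AG (R2): 61% × 93% × 11% = 6.2403% of Brightpath Ventures LLC.
Aggregating (R3): 20.2653% + 7.7234% + 6.2403% = 34.229%.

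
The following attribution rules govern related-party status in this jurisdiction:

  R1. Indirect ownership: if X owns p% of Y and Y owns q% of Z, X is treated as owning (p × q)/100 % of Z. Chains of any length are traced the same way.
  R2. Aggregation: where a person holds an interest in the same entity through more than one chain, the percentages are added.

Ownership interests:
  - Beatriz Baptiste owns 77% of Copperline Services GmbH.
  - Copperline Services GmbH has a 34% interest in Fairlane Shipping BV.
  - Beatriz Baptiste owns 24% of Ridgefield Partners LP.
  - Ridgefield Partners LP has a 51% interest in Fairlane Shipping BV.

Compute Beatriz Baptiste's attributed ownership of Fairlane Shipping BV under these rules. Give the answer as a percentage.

38.42%

Chain via Copperline Services GmbH (R1): 77% × 34% = 26.18% of Fairlane Shipping BV.
Chain via Ridgefield Partners LP (R1): 24% × 51% = 12.24% of Fairlane Shipping BV.
Aggregating (R2): 26.18% + 12.24% = 38.42%.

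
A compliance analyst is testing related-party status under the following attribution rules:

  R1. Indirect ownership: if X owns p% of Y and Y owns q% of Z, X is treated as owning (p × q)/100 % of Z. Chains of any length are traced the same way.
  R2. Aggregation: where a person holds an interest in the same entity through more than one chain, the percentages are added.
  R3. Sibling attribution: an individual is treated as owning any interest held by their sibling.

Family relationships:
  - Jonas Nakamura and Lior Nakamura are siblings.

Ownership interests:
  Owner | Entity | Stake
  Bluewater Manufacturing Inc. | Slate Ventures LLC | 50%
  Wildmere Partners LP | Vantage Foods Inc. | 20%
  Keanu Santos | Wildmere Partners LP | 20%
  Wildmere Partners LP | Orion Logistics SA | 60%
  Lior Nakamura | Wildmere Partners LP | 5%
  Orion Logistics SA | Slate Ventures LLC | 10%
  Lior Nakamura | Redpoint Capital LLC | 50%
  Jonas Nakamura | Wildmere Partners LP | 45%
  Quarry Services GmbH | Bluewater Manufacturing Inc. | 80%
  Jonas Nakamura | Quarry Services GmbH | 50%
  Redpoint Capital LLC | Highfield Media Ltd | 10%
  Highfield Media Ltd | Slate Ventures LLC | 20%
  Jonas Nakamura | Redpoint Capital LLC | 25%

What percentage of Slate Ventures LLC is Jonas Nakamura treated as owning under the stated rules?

24.5%

By sibling attribution (R3), Jonas Nakamura is treated as also owning Lior Nakamura's interest in Redpoint Capital LLC, giving 25% + 50% = 75%.
By sibling attribution (R3), Jonas Nakamura is treated as also owning Lior Nakamura's interest in Wildmere Partners LP, giving 45% + 5% = 50%.
Chain via Quarry Services GmbH → Bluewater Manufacturing Inc. (R1): 50% × 80% × 50% = 20% of Slate Ventures LLC.
Chain via Redpoint Capital LLC → Highfield Media Ltd (R1): 75% × 10% × 20% = 1.5% of Slate Ventures LLC.
Chain via Wildmere Partners LP → Orion Logistics SA (R1): 50% × 60% × 10% = 3% of Slate Ventures LLC.
Aggregating (R2): 20% + 1.5% + 3% = 24.5%.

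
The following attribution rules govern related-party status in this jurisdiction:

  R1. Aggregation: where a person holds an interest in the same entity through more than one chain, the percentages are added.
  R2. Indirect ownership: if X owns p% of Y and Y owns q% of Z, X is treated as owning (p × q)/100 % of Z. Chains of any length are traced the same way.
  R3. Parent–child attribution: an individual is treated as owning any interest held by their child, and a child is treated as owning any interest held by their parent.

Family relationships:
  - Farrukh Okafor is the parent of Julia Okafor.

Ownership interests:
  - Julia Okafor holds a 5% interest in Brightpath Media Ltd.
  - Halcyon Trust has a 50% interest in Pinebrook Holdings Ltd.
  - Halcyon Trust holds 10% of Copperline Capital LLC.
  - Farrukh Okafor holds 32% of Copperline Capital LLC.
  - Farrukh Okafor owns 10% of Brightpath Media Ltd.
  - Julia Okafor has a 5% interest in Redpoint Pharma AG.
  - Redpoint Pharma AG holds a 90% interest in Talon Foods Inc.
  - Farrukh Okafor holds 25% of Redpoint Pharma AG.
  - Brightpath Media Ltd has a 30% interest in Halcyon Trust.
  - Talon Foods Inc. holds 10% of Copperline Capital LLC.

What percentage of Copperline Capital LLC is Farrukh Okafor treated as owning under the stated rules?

35.15%

By parent–child attribution (R3), Farrukh Okafor is treated as also owning Julia Okafor's interest in Redpoint Pharma AG, giving 25% + 5% = 30%.
By parent–child attribution (R3), Farrukh Okafor is treated as also owning Julia Okafor's interest in Brightpath Media Ltd, giving 10% + 5% = 15%.
Chain via Redpoint Pharma AG → Talon Foods Inc. (R2): 30% × 90% × 10% = 2.7% of Copperline Capital LLC.
Chain via Brightpath Media Ltd → Halcyon Trust (R2): 15% × 30% × 10% = 0.45% of Copperline Capital LLC.
Direct interest in Copperline Capital LLC: 32%.
Aggregating (R1): 2.7% + 0.45% + 32% = 35.15%.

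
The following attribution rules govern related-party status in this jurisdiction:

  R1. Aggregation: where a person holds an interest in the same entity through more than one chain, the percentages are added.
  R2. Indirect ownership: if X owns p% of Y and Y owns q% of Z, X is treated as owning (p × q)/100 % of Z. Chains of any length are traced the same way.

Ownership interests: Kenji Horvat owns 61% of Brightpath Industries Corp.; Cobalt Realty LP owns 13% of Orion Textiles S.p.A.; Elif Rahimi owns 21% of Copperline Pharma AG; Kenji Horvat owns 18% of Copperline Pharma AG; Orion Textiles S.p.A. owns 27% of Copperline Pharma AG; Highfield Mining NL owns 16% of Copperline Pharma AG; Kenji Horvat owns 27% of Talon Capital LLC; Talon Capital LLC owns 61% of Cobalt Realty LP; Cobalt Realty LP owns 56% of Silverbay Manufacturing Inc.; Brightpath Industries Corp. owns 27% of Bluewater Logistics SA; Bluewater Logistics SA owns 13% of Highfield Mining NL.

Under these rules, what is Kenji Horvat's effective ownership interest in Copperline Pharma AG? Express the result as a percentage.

18.920673%

Chain via Brightpath Industries Corp. → Bluewater Logistics SA → Highfield Mining NL (R2): 61% × 27% × 13% × 16% = 0.342576% of Copperline Pharma AG.
Chain via Talon Capital LLC → Cobalt Realty LP → Orion Textiles S.p.A. (R2): 27% × 61% × 13% × 27% = 0.578097% of Copperline Pharma AG.
Direct interest in Copperline Pharma AG: 18%.
Aggregating (R1): 0.342576% + 0.578097% + 18% = 18.920673%.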